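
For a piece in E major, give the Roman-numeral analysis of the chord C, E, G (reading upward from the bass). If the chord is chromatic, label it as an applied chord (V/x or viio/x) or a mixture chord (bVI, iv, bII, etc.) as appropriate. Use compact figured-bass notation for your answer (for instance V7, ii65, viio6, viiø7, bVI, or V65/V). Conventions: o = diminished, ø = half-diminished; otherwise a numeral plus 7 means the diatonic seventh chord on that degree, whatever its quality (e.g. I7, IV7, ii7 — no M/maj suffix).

bVI

Stacked in thirds the chord is C-E-G: a major triad on C.
C is the lowered sixth degree of E major (diatonic 6 would be C#). This is a major triad on the lowered sixth degree, borrowed from the parallel minor.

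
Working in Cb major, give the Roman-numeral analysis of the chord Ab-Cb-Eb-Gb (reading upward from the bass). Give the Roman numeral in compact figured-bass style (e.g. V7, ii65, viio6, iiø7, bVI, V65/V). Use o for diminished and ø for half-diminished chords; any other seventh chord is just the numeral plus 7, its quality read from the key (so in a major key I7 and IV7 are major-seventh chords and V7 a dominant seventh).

vi7

Stacked in thirds the chord is Ab-Cb-Eb-Gb: a minor seventh chord on Ab.
In Cb major, Ab is the submediant; the diatonic minor seventh chord there is vi7.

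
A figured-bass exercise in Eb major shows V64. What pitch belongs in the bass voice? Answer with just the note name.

F

V in Eb major has root Bb; the chord is Bb-D-F.
The figure 64 means second inversion — the fifth is in the bass.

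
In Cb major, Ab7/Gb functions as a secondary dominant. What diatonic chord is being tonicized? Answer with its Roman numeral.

The chord is a dominant seventh chord on Ab.
A dominant resolves down a perfect fifth: Ab → Db. In Cb major, Db is scale degree 2, i.e. ii.

ii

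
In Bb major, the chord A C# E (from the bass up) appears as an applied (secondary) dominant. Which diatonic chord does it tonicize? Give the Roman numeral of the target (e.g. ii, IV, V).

The chord is a major triad on A.
A dominant resolves down a perfect fifth: A → D. In Bb major, D is scale degree 3, i.e. iii.

iii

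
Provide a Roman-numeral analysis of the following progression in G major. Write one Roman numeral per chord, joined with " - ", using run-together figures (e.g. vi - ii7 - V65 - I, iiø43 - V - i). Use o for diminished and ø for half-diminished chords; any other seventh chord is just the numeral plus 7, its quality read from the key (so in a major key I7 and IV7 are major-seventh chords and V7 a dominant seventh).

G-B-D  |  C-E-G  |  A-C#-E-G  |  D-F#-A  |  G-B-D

G-B-D has root G, degree 1 in G major, so I.
C-E-G: major triad on C = scale degree 4 → IV.
A-C#-E-G: a dominant seventh chord on A, the applied dominant of V → V7/V.
D-F#-A: major triad on D = scale degree 5 → V.
G-B-D: root G is the tonic; major triad there is I.

I - IV - V7/V - V - I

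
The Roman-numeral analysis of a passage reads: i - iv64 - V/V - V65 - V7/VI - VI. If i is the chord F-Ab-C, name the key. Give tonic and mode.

The anchor chord is a minor triad on F, labeled i.
If F is scale degree 1 and the mode makes that degree carry a minor triad, the tonic is F and the mode is minor.

F minor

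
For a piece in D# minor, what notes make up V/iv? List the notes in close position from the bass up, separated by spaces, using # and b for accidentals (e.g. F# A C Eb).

D# F## A#

The slash means an applied dominant: we want the dominant of iv. In D# minor, iv is G# minor, and its dominant is built on D#.
Building a major triad on D# gives D#-F##-A#.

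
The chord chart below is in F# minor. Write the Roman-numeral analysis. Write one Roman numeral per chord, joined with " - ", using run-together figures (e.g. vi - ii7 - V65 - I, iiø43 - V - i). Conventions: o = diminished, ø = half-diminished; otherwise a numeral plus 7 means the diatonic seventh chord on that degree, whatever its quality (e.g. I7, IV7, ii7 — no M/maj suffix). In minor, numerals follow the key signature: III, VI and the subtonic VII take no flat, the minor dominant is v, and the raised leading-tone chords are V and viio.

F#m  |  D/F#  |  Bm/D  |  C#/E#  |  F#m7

F#m: root F# is the tonic; minor triad there is i.
D/F# has root D, degree 6 in F# minor, so VI6.
Bm/D has root B, degree 4 in F# minor, so iv6.
C#/E#: major triad on C# = scale degree 5 → V6.
F#m7 has root F#, degree 1 in F# minor, so i7.

i - VI6 - iv6 - V6 - i7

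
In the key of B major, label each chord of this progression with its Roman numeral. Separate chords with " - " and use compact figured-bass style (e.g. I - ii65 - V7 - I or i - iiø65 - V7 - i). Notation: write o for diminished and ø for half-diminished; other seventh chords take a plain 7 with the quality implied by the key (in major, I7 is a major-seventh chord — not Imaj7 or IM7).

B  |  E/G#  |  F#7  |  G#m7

I - IV6 - V7 - vi7

B has root B, degree 1 in B major, so I.
E/G#: root E is the subdominant; major triad there is IV6.
F#7 has root F#, degree 5 in B major, so V7.
G#m7: minor seventh chord on G# = scale degree 6 → vi7.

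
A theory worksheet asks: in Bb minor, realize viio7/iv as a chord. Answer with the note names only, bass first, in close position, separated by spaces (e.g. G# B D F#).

viio7/iv is a secondary leading-tone chord. The target iv is Eb in Bb minor; the applied chord is rooted a semitone below, on D.
Building a fully diminished seventh chord on D gives D-F-Ab-Cb.

D F Ab Cb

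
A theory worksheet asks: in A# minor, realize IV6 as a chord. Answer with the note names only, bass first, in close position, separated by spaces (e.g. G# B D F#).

Scale degree 4 in A# minor is D#; here the chord built on it is altered to a major triad. IV6 is the major subdominant, borrowed from the parallel major.
So the chord is D#-F##-A#, a major triad.
With the 6 figure the chord is in first inversion; from the bass F## upward in close position it reads F##-A#-D#.

F## A# D#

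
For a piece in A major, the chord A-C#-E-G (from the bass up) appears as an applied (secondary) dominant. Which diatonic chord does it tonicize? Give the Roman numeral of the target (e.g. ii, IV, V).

IV

The chord is a dominant seventh chord on A.
A dominant resolves down a perfect fifth: A → D. In A major, D is scale degree 4, i.e. IV.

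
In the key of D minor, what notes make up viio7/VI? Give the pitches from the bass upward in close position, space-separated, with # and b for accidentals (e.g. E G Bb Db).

A C Eb Gb

The slash marks an applied leading-tone chord: viio of VI. In D minor, VI is Bb, so the leading tone to it is A, a half step below.
Building a fully diminished seventh chord on A gives A-C-Eb-Gb.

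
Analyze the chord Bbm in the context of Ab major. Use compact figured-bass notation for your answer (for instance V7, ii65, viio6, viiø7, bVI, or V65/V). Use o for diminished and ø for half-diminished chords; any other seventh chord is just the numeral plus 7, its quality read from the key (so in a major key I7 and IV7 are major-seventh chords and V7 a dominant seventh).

ii

The pitches Bb-Db-F form a minor triad rooted on Bb.
In Ab major, Bb is the supertonic; the diatonic minor triad there is ii.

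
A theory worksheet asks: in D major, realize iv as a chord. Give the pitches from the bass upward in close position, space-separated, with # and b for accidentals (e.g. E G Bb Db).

iv is the minor subdominant, borrowed from the parallel minor. In D major that root is G.
So the chord is G-Bb-D, a minor triad.

G Bb D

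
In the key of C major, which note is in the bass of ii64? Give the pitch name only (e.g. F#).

A

ii in C major has root D; the chord is D-F-A.
The figure 64 means second inversion — the fifth is in the bass.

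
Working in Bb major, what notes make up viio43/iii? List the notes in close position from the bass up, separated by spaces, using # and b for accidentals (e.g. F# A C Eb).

G Bb C# E

viio43/iii is a secondary leading-tone chord. The target iii is D in Bb major; the applied chord is rooted a semitone below, on C#.
Building a fully diminished seventh chord on C# gives C#-E-G-Bb.
The figured bass 43 indicates second inversion, placing the fifth (G) in the bass: G-Bb-C#-E.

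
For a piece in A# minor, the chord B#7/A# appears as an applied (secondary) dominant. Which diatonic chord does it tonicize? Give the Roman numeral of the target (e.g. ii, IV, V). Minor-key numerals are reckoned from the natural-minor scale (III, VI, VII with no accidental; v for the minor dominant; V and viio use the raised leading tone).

V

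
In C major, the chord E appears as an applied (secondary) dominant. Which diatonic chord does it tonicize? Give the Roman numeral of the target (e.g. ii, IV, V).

The chord is a major triad on E.
A dominant resolves down a perfect fifth: E → A. In C major, A is scale degree 6, i.e. vi.

vi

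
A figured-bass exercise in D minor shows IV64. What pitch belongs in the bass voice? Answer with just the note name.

D

IV in D minor has root G; the chord is G-B-D.
The figure 64 means second inversion — the fifth is in the bass.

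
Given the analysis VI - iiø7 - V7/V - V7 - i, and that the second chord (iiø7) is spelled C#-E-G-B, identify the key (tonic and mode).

The chord C#m7b5 is a half-diminished seventh chord rooted on C#; its label is iiø7.
iiø7 on C# implies C# is the supertonic; that puts the tonic at B, and the lowercase numeral fits minor mode.

B minor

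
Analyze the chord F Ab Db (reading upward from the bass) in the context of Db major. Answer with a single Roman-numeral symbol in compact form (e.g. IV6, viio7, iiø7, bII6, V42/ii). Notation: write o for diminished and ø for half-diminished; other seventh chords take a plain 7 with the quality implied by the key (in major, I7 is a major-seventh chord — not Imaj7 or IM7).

I6

Stacked in thirds the chord is Db-F-Ab: a major triad on Db.
In Db major, Db is the tonic; the diatonic major triad there is I.
With F in the bass the chord is in first inversion, so the figured bass is 6.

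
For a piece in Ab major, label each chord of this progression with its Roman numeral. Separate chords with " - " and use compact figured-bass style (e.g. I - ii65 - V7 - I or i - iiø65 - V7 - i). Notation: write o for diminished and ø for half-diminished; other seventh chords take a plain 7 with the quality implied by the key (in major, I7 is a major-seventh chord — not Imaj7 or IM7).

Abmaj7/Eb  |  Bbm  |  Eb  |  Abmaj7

Abmaj7/Eb: major seventh chord on Ab = scale degree 1 → I43.
Bbm: minor triad on Bb = scale degree 2 → ii.
Eb: major triad on Eb = scale degree 5 → V.
Abmaj7: major seventh chord on Ab = scale degree 1 → I7.

I43 - ii - V - I7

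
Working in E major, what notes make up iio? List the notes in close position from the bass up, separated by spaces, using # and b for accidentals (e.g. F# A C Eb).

F# A C

Scale degree 2 in E major is F#; here the chord built on it is altered to a diminished triad. iio is the diminished supertonic triad, borrowed from the parallel minor.
So the chord is F#-A-C, a diminished triad.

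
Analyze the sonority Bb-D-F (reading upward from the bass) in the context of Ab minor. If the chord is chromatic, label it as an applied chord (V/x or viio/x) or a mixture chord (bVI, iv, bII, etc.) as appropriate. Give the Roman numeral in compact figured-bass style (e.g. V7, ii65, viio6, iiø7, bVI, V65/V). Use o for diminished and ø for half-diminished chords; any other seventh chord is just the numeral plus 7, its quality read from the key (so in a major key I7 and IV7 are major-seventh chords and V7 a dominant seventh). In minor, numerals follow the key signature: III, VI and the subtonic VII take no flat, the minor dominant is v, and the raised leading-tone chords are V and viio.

V/V

The pitches Bb-D-F form a major triad rooted on Bb.
Bb is not a diatonic chord root with this quality in Ab minor, but it lies a perfect fifth above Eb (V), so the chord functions as an applied dominant of V.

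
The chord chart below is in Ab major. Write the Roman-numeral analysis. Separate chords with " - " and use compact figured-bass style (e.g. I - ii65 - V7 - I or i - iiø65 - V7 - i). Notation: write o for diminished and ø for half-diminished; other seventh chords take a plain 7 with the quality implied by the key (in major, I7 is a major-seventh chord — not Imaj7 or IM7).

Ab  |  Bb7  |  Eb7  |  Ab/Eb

I - V7/V - V7 - I64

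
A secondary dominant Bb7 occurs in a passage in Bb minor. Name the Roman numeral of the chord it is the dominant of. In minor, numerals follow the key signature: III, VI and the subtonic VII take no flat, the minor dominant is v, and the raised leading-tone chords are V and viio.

iv

The chord is a dominant seventh chord on Bb.
A dominant resolves down a perfect fifth: Bb → Eb. In Bb minor, Eb is scale degree 4, i.e. iv.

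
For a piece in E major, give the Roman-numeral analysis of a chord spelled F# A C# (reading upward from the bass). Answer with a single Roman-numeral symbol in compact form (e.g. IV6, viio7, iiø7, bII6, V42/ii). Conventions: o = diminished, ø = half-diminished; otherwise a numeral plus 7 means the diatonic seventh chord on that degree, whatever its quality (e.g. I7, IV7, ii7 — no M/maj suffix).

The pitches F#-A-C# form a minor triad rooted on F#.
F# is scale degree 2 in E major, and a minor triad on that degree is written ii.

ii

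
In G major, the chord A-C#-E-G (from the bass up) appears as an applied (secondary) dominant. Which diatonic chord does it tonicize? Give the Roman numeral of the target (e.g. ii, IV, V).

The chord is a dominant seventh chord on A.
A dominant resolves down a perfect fifth: A → D. In G major, D is scale degree 5, i.e. V.

V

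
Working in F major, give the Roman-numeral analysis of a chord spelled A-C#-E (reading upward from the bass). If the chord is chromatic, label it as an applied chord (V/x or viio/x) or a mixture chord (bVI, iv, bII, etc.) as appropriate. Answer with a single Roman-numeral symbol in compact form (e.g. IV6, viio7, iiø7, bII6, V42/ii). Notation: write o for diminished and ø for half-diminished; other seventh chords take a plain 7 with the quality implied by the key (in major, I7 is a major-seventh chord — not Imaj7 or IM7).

V/vi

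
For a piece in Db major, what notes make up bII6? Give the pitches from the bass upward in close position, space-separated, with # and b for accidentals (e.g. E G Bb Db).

bII6 is the Neapolitan sixth — a major triad on the lowered second degree, here in its customary first inversion. In Db major that root is Ebb.
So the chord is Ebb-Gb-Bbb.
The figured bass 6 indicates first inversion, placing the third (Gb) in the bass: Gb-Bbb-Ebb.

Gb Bbb Ebb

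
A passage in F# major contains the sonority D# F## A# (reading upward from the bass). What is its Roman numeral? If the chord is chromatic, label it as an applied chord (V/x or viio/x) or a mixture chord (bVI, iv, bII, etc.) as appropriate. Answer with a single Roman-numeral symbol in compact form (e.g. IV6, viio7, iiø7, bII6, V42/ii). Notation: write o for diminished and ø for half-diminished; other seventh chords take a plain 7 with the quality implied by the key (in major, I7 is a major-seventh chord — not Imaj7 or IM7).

V/ii

Stacked in thirds the chord is D#-F##-A#: a major triad on D#.
D# is not a diatonic chord root with this quality in F# major, but it lies a perfect fifth above G# (ii), so the chord functions as an applied dominant of ii.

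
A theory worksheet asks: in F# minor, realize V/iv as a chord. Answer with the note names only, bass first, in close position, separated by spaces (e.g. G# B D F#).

F# A# C#

The slash means an applied dominant: we want the dominant of iv. In F# minor, iv is B minor, and its dominant is built on F#.
Building a major triad on F# gives F#-A#-C#.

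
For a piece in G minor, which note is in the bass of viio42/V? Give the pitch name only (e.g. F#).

The applied chord viio42/V is rooted on C#: C#-E-G-Bb.
The figure 42 means third inversion — the seventh is in the bass.

Bb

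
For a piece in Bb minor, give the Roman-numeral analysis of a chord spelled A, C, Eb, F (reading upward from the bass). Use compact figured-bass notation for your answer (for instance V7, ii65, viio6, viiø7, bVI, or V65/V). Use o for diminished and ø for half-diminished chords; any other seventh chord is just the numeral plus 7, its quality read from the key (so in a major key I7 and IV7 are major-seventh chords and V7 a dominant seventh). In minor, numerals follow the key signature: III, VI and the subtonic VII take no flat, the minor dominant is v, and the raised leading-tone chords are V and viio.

V65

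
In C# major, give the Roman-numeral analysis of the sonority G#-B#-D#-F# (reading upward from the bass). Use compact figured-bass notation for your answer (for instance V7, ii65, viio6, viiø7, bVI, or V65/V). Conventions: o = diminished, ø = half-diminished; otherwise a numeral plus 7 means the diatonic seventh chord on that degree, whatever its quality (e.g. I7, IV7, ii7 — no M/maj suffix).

V7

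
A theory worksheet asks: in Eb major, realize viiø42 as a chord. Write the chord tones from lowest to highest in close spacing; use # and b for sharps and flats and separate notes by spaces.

C D F Ab

The numeral's case and figure indicate a half-diminished seventh chord. In Eb major its root, scale degree 7, is D.
That chord is spelled D-F-Ab-C.
With the 42 figure the chord is in third inversion; from the bass C upward in close position it reads C-D-F-Ab.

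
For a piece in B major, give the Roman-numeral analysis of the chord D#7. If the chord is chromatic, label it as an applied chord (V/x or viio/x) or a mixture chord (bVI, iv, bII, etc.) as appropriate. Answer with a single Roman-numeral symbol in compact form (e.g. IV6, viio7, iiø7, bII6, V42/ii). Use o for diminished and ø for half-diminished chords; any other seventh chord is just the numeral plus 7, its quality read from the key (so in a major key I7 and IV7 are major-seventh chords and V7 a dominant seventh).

V7/vi

Stacked in thirds the chord is D#-F##-A#-C#: a dominant seventh chord on D#.
D# is not a diatonic chord root with this quality in B major, but it lies a perfect fifth above G# (vi), so the chord functions as an applied dominant of vi.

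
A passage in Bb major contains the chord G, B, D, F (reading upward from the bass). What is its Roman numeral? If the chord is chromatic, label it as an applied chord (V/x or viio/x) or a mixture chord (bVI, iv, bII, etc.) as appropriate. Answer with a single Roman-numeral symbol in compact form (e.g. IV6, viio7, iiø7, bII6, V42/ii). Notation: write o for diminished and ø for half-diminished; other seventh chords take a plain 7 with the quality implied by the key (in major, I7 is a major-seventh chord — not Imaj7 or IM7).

V7/ii

The pitches G-B-D-F form a dominant seventh chord rooted on G.
G is not a diatonic chord root with this quality in Bb major, but it lies a perfect fifth above C (ii), so the chord functions as an applied dominant of ii.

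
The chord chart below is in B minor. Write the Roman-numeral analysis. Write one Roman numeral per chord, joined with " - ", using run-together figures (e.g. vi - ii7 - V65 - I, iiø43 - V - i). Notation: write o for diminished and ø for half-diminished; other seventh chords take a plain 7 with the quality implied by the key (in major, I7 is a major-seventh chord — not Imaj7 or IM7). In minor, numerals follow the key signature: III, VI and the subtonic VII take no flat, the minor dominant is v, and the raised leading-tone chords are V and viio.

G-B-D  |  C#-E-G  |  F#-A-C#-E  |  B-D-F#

G-B-D: root G is the submediant; major triad there is VI.
C#-E-G has root C#, degree 2 in B minor, so iio.
F#-A-C#-E: root F# is the dominant; minor seventh chord there is v7.
B-D-F# has root B, degree 1 in B minor, so i.

VI - iio - v7 - i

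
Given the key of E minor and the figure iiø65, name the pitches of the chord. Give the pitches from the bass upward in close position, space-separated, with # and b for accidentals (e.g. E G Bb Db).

In E minor, the supertonic is F#, and the diatonic chord built there is a half-diminished seventh chord.
That chord is spelled F#-A-C-E.
The figured bass 65 indicates first inversion, placing the third (A) in the bass: A-C-E-F#.

A C E F#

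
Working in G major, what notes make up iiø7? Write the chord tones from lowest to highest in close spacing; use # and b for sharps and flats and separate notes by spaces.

A C Eb G

iiø7 is the half-diminished supertonic seventh, borrowed from the parallel minor. In G major that root is A.
So the chord is A-C-Eb-G, a half-diminished seventh chord.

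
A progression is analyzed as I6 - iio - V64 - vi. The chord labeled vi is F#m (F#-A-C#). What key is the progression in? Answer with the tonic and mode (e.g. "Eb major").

vi is given as F#-A-C# — a minor triad with root F#.
Counting down 5 scale steps from F# places the tonic on A; a minor triad on degree 6 is diatonic only in major.

A major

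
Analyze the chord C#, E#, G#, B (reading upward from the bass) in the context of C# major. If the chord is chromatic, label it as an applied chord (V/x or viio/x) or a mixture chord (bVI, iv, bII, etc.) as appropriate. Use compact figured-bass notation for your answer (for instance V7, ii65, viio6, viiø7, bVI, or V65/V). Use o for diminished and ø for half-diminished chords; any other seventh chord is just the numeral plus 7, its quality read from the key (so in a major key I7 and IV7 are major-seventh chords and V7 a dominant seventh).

V7/IV

Stacked in thirds the chord is C#-E#-G#-B: a dominant seventh chord on C#.
C# is not a diatonic chord root with this quality in C# major, but it lies a perfect fifth above F# (IV), so the chord functions as an applied dominant of IV.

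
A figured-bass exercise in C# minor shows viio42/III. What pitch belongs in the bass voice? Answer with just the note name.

C

The applied chord viio42/III is rooted on D#: D#-F#-A-C.
The figure 42 means third inversion — the seventh is in the bass.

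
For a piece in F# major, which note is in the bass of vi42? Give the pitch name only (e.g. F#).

C#

vi in F# major has root D#; the chord is D#-F#-A#-C#.
The figure 42 means third inversion — the seventh is in the bass.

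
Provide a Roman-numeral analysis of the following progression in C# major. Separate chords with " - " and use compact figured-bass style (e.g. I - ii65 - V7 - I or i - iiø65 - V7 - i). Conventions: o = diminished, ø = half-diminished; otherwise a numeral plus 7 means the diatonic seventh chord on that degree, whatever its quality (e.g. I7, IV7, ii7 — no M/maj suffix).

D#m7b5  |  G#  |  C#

iiø7 - V - I

D#m7b5: half-diminished seventh chord on D# — chromatic; iiø7 (borrowed from the parallel minor).
G#: root G# is the dominant; major triad there is V.
C#: major triad on C# = scale degree 1 → I.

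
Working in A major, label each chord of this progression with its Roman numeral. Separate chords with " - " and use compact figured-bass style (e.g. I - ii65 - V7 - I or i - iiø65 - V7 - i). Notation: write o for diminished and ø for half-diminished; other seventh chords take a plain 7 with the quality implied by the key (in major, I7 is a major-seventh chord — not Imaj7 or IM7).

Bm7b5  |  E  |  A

iiø7 - V - I

Bm7b5 is non-diatonic — iiø7, a mixture chord from A minor.
E: root E is the dominant; major triad there is V.
A: root A is the tonic; major triad there is I.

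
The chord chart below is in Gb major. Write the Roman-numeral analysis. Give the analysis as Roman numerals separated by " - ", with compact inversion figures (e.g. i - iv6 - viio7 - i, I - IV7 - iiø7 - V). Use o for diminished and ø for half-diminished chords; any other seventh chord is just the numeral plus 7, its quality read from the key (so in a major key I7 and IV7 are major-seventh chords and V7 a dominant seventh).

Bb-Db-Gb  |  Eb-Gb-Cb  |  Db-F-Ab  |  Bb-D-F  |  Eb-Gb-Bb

Bb-Db-Gb has root Gb, degree 1 in Gb major, so I6.
Eb-Gb-Cb has root Cb, degree 4 in Gb major, so IV6.
Db-F-Ab has root Db, degree 5 in Gb major, so V.
Bb-D-F: a major triad on Bb, the applied dominant of vi → V/vi.
Eb-Gb-Bb: minor triad on Eb = scale degree 6 → vi.

I6 - IV6 - V - V/vi - vi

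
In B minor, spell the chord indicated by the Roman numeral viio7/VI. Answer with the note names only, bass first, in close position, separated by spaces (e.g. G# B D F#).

F# A C Eb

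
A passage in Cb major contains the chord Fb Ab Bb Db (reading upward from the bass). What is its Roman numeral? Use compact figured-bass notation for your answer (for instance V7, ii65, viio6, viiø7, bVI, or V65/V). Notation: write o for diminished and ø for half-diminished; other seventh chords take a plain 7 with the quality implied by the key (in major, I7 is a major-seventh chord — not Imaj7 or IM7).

The pitches Bb-Db-Fb-Ab form a half-diminished seventh chord rooted on Bb.
In Cb major, Bb is the leading tone; the diatonic half-diminished seventh chord there is viiø7.
With Fb in the bass the chord is in second inversion, so the figured bass is 43.

viiø43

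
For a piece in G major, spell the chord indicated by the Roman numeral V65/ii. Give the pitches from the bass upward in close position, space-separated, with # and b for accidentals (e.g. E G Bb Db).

G# B D E

V65/ii is a secondary dominant — the dominant seventh of ii. ii in G major is A, so the applied chord's root is E, a perfect fifth above.
Building a dominant seventh chord on E gives E-G#-B-D.
The figured bass 65 indicates first inversion, placing the third (G#) in the bass: G#-B-D-E.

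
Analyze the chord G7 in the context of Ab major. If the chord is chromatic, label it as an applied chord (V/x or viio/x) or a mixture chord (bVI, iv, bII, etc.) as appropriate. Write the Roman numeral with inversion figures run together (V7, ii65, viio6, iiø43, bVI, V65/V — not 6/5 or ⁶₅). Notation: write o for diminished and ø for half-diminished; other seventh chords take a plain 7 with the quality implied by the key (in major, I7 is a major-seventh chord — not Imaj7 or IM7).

V7/iii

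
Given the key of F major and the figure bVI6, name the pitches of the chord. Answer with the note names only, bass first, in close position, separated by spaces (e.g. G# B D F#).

F Ab Db

Scale degree 6 in F major is D; lowering it a half step gives Db. bVI6 is a major triad on the lowered sixth degree, borrowed from the parallel minor.
So the chord is Db-F-Ab.
With the 6 figure the chord is in first inversion; from the bass F upward in close position it reads F-Ab-Db.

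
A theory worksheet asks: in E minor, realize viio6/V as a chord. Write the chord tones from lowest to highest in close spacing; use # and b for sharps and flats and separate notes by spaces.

viio6/V is a secondary leading-tone chord. The target V is B in E minor; the applied chord is rooted a semitone below, on A#.
Building a diminished triad on A# gives A#-C#-E.
The figured bass 6 indicates first inversion, placing the third (C#) in the bass: C#-E-A#.

C# E A#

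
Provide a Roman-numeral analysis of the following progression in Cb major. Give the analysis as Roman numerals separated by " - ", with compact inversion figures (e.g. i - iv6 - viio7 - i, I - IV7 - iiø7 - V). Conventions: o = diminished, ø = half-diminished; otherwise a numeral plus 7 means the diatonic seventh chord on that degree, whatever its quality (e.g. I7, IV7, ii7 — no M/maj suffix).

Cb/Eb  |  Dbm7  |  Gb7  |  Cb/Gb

Cb/Eb: major triad on Cb = scale degree 1 → I6.
Dbm7: root Db is the supertonic; minor seventh chord there is ii7.
Gb7: root Gb is the dominant; dominant seventh chord there is V7.
Cb/Gb has root Cb, degree 1 in Cb major, so I64.

I6 - ii7 - V7 - I64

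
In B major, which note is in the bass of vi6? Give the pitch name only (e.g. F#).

B

vi in B major has root G#; the chord is G#-B-D#.
The figure 6 means first inversion — the third is in the bass.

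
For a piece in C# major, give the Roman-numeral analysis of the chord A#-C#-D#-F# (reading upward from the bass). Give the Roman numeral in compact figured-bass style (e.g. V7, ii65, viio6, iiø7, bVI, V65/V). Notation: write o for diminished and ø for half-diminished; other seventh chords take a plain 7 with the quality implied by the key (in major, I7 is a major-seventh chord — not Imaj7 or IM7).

ii43

Stacked in thirds the chord is D#-F#-A#-C#: a minor seventh chord on D#.
D# is scale degree 2 in C# major, and a minor seventh chord on that degree is written ii7.
With A# in the bass the chord is in second inversion, so the figured bass is 43.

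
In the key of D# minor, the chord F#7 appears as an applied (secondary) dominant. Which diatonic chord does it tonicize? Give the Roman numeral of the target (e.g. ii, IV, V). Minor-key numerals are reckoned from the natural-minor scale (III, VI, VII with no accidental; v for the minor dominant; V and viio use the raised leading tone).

The chord is a dominant seventh chord on F#.
A dominant resolves down a perfect fifth: F# → B. In D# minor, B is scale degree 6, i.e. VI.

VI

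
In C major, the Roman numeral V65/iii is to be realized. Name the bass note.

D#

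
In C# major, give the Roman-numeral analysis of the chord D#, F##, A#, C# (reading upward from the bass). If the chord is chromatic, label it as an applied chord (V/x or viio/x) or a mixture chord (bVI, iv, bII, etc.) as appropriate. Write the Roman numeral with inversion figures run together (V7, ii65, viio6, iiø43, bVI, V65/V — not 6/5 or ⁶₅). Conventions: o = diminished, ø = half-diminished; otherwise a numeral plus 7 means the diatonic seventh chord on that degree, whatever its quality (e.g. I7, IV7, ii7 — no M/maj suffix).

V7/V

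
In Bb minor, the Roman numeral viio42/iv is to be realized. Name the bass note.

The applied chord viio42/iv is rooted on D: D-F-Ab-Cb.
The figure 42 means third inversion — the seventh is in the bass.

Cb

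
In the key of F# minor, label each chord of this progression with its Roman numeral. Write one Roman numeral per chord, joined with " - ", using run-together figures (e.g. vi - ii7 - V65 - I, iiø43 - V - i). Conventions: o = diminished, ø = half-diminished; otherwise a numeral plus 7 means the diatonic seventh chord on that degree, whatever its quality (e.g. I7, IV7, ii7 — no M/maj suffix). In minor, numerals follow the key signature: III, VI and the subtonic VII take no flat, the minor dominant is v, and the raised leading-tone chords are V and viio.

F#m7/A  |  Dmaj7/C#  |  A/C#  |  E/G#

F#m7/A: minor seventh chord on F# = scale degree 1 → i65.
Dmaj7/C#: root D is the submediant; major seventh chord there is VI42.
A/C# has root A, degree 3 in F# minor, so III6.
E/G#: major triad on E = scale degree 7 → VII6.

i65 - VI42 - III6 - VII6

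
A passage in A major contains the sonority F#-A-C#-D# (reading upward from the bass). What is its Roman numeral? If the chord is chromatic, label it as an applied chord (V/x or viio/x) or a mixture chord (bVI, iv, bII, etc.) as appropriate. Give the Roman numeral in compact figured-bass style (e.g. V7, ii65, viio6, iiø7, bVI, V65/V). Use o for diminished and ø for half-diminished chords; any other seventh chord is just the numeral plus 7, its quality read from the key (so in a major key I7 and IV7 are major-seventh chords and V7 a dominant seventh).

viiø65/V

Stacked in thirds the chord is D#-F#-A-C#: a half-diminished seventh chord on D#.
D# sits a half step below E (V in A major); a diminished chord there is the applied leading-tone chord of V.
With F# in the bass the chord is in first inversion, so the figured bass is 65.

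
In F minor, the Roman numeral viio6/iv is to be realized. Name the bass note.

The applied chord viio6/iv is rooted on A: A-C-Eb.
The figure 6 means first inversion — the third is in the bass.

C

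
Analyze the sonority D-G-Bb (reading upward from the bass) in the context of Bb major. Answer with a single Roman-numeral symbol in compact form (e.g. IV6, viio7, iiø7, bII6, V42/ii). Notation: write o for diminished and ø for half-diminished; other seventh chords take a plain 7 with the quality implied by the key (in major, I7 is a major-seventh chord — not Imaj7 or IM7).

The pitches G-Bb-D form a minor triad rooted on G.
G is scale degree 6 in Bb major, and a minor triad on that degree is written vi.
With D in the bass the chord is in second inversion, so the figured bass is 64.

vi64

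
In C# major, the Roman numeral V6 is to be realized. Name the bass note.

V in C# major has root G#; the chord is G#-B#-D#.
The figure 6 means first inversion — the third is in the bass.

B#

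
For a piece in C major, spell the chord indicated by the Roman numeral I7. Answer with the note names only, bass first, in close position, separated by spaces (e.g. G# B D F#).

In C major, the tonic is C, and the diatonic chord built there is a major seventh chord.
That chord is spelled C-E-G-B.

C E G B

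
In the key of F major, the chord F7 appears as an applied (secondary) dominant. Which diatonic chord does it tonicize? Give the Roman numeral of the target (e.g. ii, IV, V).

IV

The chord is a dominant seventh chord on F.
A dominant resolves down a perfect fifth: F → Bb. In F major, Bb is scale degree 4, i.e. IV.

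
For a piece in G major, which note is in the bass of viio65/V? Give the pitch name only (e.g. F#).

The applied chord viio65/V is rooted on C#: C#-E-G-Bb.
The figure 65 means first inversion — the third is in the bass.

E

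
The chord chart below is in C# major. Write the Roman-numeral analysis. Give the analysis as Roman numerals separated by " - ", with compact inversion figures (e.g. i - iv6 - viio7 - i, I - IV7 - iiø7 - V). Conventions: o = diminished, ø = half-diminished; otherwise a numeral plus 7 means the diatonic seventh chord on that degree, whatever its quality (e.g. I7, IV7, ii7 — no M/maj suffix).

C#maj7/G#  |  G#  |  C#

I43 - V - I

C#maj7/G#: root C# is the tonic; major seventh chord there is I43.
G#: major triad on G# = scale degree 5 → V.
C#: root C# is the tonic; major triad there is I.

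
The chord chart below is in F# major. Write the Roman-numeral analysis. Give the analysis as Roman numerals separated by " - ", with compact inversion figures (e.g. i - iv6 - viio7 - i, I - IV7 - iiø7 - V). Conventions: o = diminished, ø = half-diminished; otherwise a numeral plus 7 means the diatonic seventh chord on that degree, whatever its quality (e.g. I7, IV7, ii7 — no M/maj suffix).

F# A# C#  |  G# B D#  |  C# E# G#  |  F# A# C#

I - ii - V - I

F#-A#-C#: root F# is the tonic; major triad there is I.
G#-B-D#: root G# is the supertonic; minor triad there is ii.
C#-E#-G#: major triad on C# = scale degree 5 → V.
F#-A#-C#: major triad on F# = scale degree 1 → I.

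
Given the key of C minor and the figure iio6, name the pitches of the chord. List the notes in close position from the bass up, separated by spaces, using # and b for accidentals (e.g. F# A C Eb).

F Ab D

The numeral's case and figure indicate a diminished triad. In C minor its root, the supertonic, is D.
That chord is spelled D-F-Ab.
With the 6 figure the chord is in first inversion; from the bass F upward in close position it reads F-Ab-D.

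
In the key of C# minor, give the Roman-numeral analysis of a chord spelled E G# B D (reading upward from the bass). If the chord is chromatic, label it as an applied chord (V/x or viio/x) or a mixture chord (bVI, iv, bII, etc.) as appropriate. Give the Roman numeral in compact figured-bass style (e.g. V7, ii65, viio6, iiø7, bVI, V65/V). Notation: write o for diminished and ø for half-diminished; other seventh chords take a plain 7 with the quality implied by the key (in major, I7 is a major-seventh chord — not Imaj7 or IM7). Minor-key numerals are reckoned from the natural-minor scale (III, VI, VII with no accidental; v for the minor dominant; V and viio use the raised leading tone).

V7/VI

The pitches E-G#-B-D form a dominant seventh chord rooted on E.
E is not a diatonic chord root with this quality in C# minor, but it lies a perfect fifth above A (VI), so the chord functions as an applied dominant of VI.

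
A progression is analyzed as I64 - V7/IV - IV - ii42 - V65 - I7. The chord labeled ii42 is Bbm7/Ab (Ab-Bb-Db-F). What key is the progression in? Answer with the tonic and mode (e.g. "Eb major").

The chord Bbm7/Ab is a minor seventh chord rooted on Bb; its label is ii42.
If Bb is scale degree 2 and the mode makes that degree carry a minor seventh chord, the tonic is Ab and the mode is major.

Ab major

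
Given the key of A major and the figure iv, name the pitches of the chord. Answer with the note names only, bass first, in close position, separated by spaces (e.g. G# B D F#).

D F A

Scale degree 4 in A major is D; here the chord built on it is altered to a minor triad. iv is the minor subdominant, borrowed from the parallel minor.
So the chord is D-F-A.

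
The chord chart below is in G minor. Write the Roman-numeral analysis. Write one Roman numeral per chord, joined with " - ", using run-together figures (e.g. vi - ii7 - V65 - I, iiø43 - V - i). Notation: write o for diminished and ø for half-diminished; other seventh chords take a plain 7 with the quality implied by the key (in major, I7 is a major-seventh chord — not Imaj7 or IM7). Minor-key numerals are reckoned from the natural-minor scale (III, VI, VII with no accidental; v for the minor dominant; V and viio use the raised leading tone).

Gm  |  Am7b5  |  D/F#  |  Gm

i - iiø7 - V6 - i

Gm: minor triad on G = scale degree 1 → i.
Am7b5: root A is the supertonic; half-diminished seventh chord there is iiø7.
D/F#: root D is the dominant; major triad there is V6.
Gm: root G is the tonic; minor triad there is i.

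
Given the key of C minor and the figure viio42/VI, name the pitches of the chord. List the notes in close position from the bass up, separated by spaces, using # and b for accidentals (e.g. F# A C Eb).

Fb G Bb Db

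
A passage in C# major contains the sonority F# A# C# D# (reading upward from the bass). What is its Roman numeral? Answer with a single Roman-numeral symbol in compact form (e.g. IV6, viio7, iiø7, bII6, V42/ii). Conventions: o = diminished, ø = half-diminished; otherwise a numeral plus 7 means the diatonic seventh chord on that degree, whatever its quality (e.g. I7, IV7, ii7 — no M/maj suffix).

The pitches D#-F#-A#-C# form a minor seventh chord rooted on D#.
In C# major, D# is the supertonic; the diatonic minor seventh chord there is ii7.
With F# in the bass the chord is in first inversion, so the figured bass is 65.

ii65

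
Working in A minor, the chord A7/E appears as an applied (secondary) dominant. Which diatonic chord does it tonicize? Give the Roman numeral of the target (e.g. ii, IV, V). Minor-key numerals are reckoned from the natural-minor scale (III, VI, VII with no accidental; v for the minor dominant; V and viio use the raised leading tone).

iv

The chord is a dominant seventh chord on A.
A dominant resolves down a perfect fifth: A → D. In A minor, D is scale degree 4, i.e. iv.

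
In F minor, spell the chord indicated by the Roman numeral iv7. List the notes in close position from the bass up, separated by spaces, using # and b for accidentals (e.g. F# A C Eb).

Bb Db F Ab

In F minor, the fourth degree is Bb, and the diatonic chord built there is a minor seventh chord.
Stacking thirds from Bb gives Bb-Db-F-Ab.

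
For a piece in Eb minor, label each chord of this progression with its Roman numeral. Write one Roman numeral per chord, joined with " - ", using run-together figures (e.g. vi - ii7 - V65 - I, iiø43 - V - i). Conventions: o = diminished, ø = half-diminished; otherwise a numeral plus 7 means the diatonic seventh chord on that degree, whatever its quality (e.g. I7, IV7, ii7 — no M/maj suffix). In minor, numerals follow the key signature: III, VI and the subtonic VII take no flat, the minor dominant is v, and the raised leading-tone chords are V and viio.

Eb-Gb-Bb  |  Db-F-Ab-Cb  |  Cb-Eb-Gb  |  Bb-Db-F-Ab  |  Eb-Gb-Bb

Eb-Gb-Bb: minor triad on Eb = scale degree 1 → i.
Db-F-Ab-Cb: root Db is the subtonic; dominant seventh chord there is VII7.
Cb-Eb-Gb has root Cb, degree 6 in Eb minor, so VI.
Bb-Db-F-Ab: minor seventh chord on Bb = scale degree 5 → v7.
Eb-Gb-Bb has root Eb, degree 1 in Eb minor, so i.

i - VII7 - VI - v7 - i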